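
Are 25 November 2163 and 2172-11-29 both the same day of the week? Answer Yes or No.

From Nov 25, 2163 to Nov 29, 2172 is 3292 days.
3292 mod 7 = 2, so they are different weekdays.
(Nov 25, 2163 is a Friday; Nov 29, 2172 is a Sunday.)

No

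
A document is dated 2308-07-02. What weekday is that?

Thursday

Doomsday rule: the anchor day for the 2300s is Wednesday. For year 08: 8÷12 = 0 r 8, and 8÷4 = 2, so 0+8+2 = 10.
Wednesday + 10 ≡ Saturday — that's 2308's doomsday.
In July the doomsday date is Jul 11.
Jul 2 is 9 days before Jul 11; 9 mod 7 = 2, so Saturday − 2 = Thursday.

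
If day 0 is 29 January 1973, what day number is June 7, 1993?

7434

Jan 29, 1973 → Jan 29, 1974: 365 days.
Jan 29, 1974 → Jan 29, 1975: 365 days.
Jan 29, 1975 → Jan 29, 1976: 365 days.
Jan 29, 1976 → Jan 29, 1977: 366 days (Feb 29, 1976 is in that span).
Jan 29, 1977 → Jan 29, 1978: 365 days.
Jan 29, 1978 → Jan 29, 1979: 365 days.
Jan 29, 1979 → Jan 29, 1980: 365 days.
Jan 29, 1980 → Jan 29, 1981: 366 days (Feb 29, 1980 is in that span).
Jan 29, 1981 → Jan 29, 1982: 365 days.
Jan 29, 1982 → Jan 29, 1983: 365 days.
Jan 29, 1983 → Jan 29, 1984: 365 days.
Jan 29, 1984 → Jan 29, 1985: 366 days (Feb 29, 1984 is in that span).
Jan 29, 1985 → Jan 29, 1986: 365 days.
Jan 29, 1986 → Jan 29, 1987: 365 days.
Jan 29, 1987 → Jan 29, 1988: 365 days.
Jan 29, 1988 → Jan 29, 1989: 366 days (Feb 29, 1988 is in that span).
Jan 29, 1989 → Jan 29, 1990: 365 days.
Jan 29, 1990 → Jan 29, 1991: 365 days.
Jan 29, 1991 → Jan 29, 1992: 365 days.
Jan 29, 1992 → Jan 29, 1993: 366 days (Feb 29, 1992 is in that span).
Jan 29, 1993 → Feb 28, 1993: 30 days (January has 31).
Feb 28, 1993 → Mar 28, 1993: 28 days (February has 28).
Mar 28, 1993 → Apr 28, 1993: 31 days (March has 31).
Apr 28, 1993 → May 28, 1993: 30 days (April has 30).
May 28, 1993 → Jun 7, 1993: 10 days.
Total: 7434 days.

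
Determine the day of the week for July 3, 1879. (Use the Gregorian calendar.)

Doomsday rule: the anchor day for the 1800s is Friday. For year 79: 79÷12 = 6 r 7, and 7÷4 = 1, so 6+7+1 = 14.
Friday + 14 ≡ Friday — that's 1879's doomsday.
In July the doomsday date is Jul 11.
Jul 3 is 8 days before Jul 11; 8 mod 7 = 1, so Friday − 1 = Thursday.

Thursday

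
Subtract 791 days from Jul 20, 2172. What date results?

−366 (one year; includes Feb 29, 2172) → Jul 20, 2171 (425 left).
−365 (one year) → Jul 20, 2170 (60 left).
−20 → Jun 30, 2170 (end of Jun, 30 days; 40 left).
−30 → May 31, 2170 (end of May, 31 days; 10 left).
−10 → May 21, 2170.

May 21, 2170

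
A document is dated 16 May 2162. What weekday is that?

Doomsday rule: the anchor day for the 2100s is Sunday. For year 62: 62÷12 = 5 r 2, and 2÷4 = 0, so 5+2+0 = 7.
Sunday + 7 ≡ Sunday — that's 2162's doomsday.
In May the doomsday date is May 9.
May 16 is 7 days after May 9; 7 mod 7 = 0, so Sunday + 0 = Sunday.

Sunday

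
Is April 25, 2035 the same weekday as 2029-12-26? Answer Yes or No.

Yes

From Dec 26, 2029 to Apr 25, 2035 is 1946 days.
1946 mod 7 = 0, so they are the same weekday.
(Dec 26, 2029 is a Wednesday; Apr 25, 2035 is a Wednesday.)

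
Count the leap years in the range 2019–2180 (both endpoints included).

Multiples of 4 in [2019,2180]: 41.
Of those, multiples of 100: 1 (not leap unless ÷400).
Multiples of 400: 0.
Leap years = 41 − 1 + 0 = 40.

40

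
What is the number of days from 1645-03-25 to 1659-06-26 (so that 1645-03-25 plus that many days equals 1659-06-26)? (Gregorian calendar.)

Mar 25, 1645 → Mar 25, 1646: 365 days.
Mar 25, 1646 → Mar 25, 1647: 365 days.
Mar 25, 1647 → Mar 25, 1648: 366 days (Feb 29, 1648 is in that span).
Mar 25, 1648 → Mar 25, 1649: 365 days.
Mar 25, 1649 → Mar 25, 1650: 365 days.
Mar 25, 1650 → Mar 25, 1651: 365 days.
Mar 25, 1651 → Mar 25, 1652: 366 days (Feb 29, 1652 is in that span).
Mar 25, 1652 → Mar 25, 1653: 365 days.
Mar 25, 1653 → Mar 25, 1654: 365 days.
Mar 25, 1654 → Mar 25, 1655: 365 days.
Mar 25, 1655 → Mar 25, 1656: 366 days (Feb 29, 1656 is in that span).
Mar 25, 1656 → Mar 25, 1657: 365 days.
Mar 25, 1657 → Mar 25, 1658: 365 days.
Mar 25, 1658 → Mar 25, 1659: 365 days.
Mar 25, 1659 → Apr 25, 1659: 31 days (March has 31).
Apr 25, 1659 → May 25, 1659: 30 days (April has 30).
May 25, 1659 → Jun 25, 1659: 31 days (May has 31).
Jun 25, 1659 → Jun 26, 1659: 1 days.
Total: 5206 days.

5206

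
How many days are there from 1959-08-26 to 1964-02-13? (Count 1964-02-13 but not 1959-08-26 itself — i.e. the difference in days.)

1632

Aug 26, 1959 → Aug 26, 1960: 366 days (Feb 29, 1960 is in that span).
Aug 26, 1960 → Aug 26, 1961: 365 days.
Aug 26, 1961 → Aug 26, 1962: 365 days.
Aug 26, 1962 → Aug 26, 1963: 365 days.
Aug 26, 1963 → Sep 26, 1963: 31 days (August has 31).
Sep 26, 1963 → Oct 26, 1963: 30 days (September has 30).
Oct 26, 1963 → Nov 26, 1963: 31 days (October has 31).
Nov 26, 1963 → Dec 26, 1963: 30 days (November has 30).
Dec 26, 1963 → Jan 26, 1964: 31 days (December has 31).
Jan 26, 1964 → Feb 13, 1964: 18 days.
Total: 1632 days.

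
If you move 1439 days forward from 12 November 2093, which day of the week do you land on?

First find the weekday of Nov 12, 2093. Doomsday rule: the anchor day for the 2000s is Tuesday. For year 93: 93÷12 = 7 r 9, and 9÷4 = 2, so 7+9+2 = 18.
Tuesday + 18 ≡ Saturday — that's 2093's doomsday.
In November the doomsday date is Nov 7.
Nov 12 is 5 days after Nov 7; 5 mod 7 = 5, so Saturday + 5 = Thursday.
1439 mod 7 = 4, so 1439 days after a Thursday is Thursday + 4 = Monday.

Monday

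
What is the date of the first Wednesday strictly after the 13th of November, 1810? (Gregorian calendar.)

November 14, 1810

Nov 13, 1810 is a Tuesday.
From Tuesday to the next Wednesday is 1 day.
Nov 13, 1810 + 1 = Nov 14, 1810.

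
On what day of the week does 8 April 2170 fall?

Sunday

Doomsday rule: the anchor day for the 2100s is Sunday. For year 70: 70÷12 = 5 r 10, and 10÷4 = 2, so 5+10+2 = 17.
Sunday + 17 ≡ Wednesday — that's 2170's doomsday.
In April the doomsday date is Apr 4.
Apr 8 is 4 days after Apr 4; 4 mod 7 = 4, so Wednesday + 4 = Sunday.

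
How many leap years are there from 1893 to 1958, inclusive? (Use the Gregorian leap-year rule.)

15

Multiples of 4 in [1893,1958]: 16.
Of those, multiples of 100: 1 (not leap unless ÷400).
Multiples of 400: 0.
Leap years = 16 − 1 + 0 = 15.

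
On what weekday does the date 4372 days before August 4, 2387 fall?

Aug 4, 2387 is a Tuesday.
4372 mod 7 = 4, so 4372 days before a Tuesday is Tuesday − 4 = Friday.

Friday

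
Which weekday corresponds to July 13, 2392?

Doomsday rule: the anchor day for the 2300s is Wednesday. For year 92: 92÷12 = 7 r 8, and 8÷4 = 2, so 7+8+2 = 17.
Wednesday + 17 ≡ Saturday — that's 2392's doomsday.
In July the doomsday date is Jul 11.
Jul 13 is 2 days after Jul 11; 2 mod 7 = 2, so Saturday + 2 = Monday.

Monday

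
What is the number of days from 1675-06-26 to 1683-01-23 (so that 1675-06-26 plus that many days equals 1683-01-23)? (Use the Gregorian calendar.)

Jun 26, 1675 → Jun 26, 1676: 366 days (Feb 29, 1676 is in that span).
Jun 26, 1676 → Jun 26, 1677: 365 days.
Jun 26, 1677 → Jun 26, 1678: 365 days.
Jun 26, 1678 → Jun 26, 1679: 365 days.
Jun 26, 1679 → Jun 26, 1680: 366 days (Feb 29, 1680 is in that span).
Jun 26, 1680 → Jun 26, 1681: 365 days.
Jun 26, 1681 → Jun 26, 1682: 365 days.
Jun 26, 1682 → Jul 26, 1682: 30 days (June has 30).
Jul 26, 1682 → Aug 26, 1682: 31 days (July has 31).
Aug 26, 1682 → Sep 26, 1682: 31 days (August has 31).
Sep 26, 1682 → Oct 26, 1682: 30 days (September has 30).
Oct 26, 1682 → Nov 26, 1682: 31 days (October has 31).
Nov 26, 1682 → Dec 26, 1682: 30 days (November has 30).
Dec 26, 1682 → Jan 23, 1683: 28 days.
Total: 2768 days.

2768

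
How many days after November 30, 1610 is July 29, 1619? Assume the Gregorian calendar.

Nov 30, 1610 → Nov 30, 1611: 365 days.
Nov 30, 1611 → Nov 30, 1612: 366 days (Feb 29, 1612 is in that span).
Nov 30, 1612 → Nov 30, 1613: 365 days.
Nov 30, 1613 → Nov 30, 1614: 365 days.
Nov 30, 1614 → Nov 30, 1615: 365 days.
Nov 30, 1615 → Nov 30, 1616: 366 days (Feb 29, 1616 is in that span).
Nov 30, 1616 → Nov 30, 1617: 365 days.
Nov 30, 1617 → Nov 30, 1618: 365 days.
Nov 30, 1618 → Dec 30, 1618: 30 days (November has 30).
Dec 30, 1618 → Jan 30, 1619: 31 days (December has 31).
Jan 30, 1619 → Feb 28, 1619: 29 days (January has 31).
Feb 28, 1619 → Mar 28, 1619: 28 days (February has 28).
Mar 28, 1619 → Apr 28, 1619: 31 days (March has 31).
Apr 28, 1619 → May 28, 1619: 30 days (April has 30).
May 28, 1619 → Jun 28, 1619: 31 days (May has 31).
Jun 28, 1619 → Jul 28, 1619: 30 days (June has 30).
Jul 28, 1619 → Jul 29, 1619: 1 days.
Total: 3163 days.

3163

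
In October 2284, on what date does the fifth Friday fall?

October 31, 2284

October 1, 2284 is a Wednesday.
The first Friday is therefore October 3 (2 days later).
The fifth Friday is 3 + 4×7 = October 31.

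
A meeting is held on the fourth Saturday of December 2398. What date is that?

December 1, 2398 is a Tuesday.
The first Saturday is therefore December 5 (4 days later).
The fourth Saturday is 5 + 3×7 = December 26.

December 26, 2398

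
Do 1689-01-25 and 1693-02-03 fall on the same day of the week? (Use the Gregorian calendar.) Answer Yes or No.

Yes

From Jan 25, 1689 to Feb 3, 1693 is 1470 days.
1470 mod 7 = 0, so they are the same weekday.
(Jan 25, 1689 is a Tuesday; Feb 3, 1693 is a Tuesday.)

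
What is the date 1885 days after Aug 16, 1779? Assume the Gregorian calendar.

+366 (one year; includes Feb 29, 1780) → Aug 16, 1780 (1519 left).
+365 (one year) → Aug 16, 1781 (1154 left).
+365 (one year) → Aug 16, 1782 (789 left).
+365 (one year) → Aug 16, 1783 (424 left).
+366 (one year; includes Feb 29, 1784) → Aug 16, 1784 (58 left).
Aug has 31 days: +16 → Sep 1, 1784 (42 left).
Sep has 30 days: +30 → Oct 1, 1784 (12 left).
+12 → Oct 13, 1784.

October 13, 1784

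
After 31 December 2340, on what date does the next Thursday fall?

January 2, 2341

Dec 31, 2340 is a Tuesday.
From Tuesday to the next Thursday is 2 days.
Dec 31, 2340 + 2 = Jan 2, 2341.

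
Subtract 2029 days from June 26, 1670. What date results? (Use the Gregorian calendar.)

December 5, 1664

−365 (one year) → Jun 26, 1669 (1664 left).
−365 (one year) → Jun 26, 1668 (1299 left).
−366 (one year; includes Feb 29, 1668) → Jun 26, 1667 (933 left).
−365 (one year) → Jun 26, 1666 (568 left).
−365 (one year) → Jun 26, 1665 (203 left).
−26 → May 31, 1665 (end of May, 31 days; 177 left).
−31 → Apr 30, 1665 (end of Apr, 30 days; 146 left).
−30 → Mar 31, 1665 (end of Mar, 31 days; 116 left).
−31 → Feb 28, 1665 (end of Feb, 28 days; 85 left).
−28 → Jan 31, 1665 (end of Jan, 31 days; 57 left).
−31 → Dec 31, 1664 (end of Dec, 31 days; 26 left).
−26 → Dec 5, 1664.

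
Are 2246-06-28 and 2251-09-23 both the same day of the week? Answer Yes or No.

No

From Jun 28, 2246 to Sep 23, 2251 is 1913 days.
1913 mod 7 = 2, so they are different weekdays.
(Jun 28, 2246 is a Sunday; Sep 23, 2251 is a Tuesday.)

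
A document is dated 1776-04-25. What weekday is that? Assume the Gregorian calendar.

Doomsday rule: the anchor day for the 1700s is Sunday. For year 76: 76÷12 = 6 r 4, and 4÷4 = 1, so 6+4+1 = 11.
Sunday + 11 ≡ Thursday — that's 1776's doomsday.
In April the doomsday date is Apr 4.
Apr 25 is 21 days after Apr 4; 21 mod 7 = 0, so Thursday + 0 = Thursday.

Thursday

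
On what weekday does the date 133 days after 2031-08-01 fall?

Aug 1, 2031 is a Friday.
133 mod 7 = 0, so 133 days after a Friday is Friday + 0 = Friday.

Friday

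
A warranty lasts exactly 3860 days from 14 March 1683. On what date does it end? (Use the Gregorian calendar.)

+366 (one year; includes Feb 29, 1684) → Mar 14, 1684 (3494 left).
+365 (one year) → Mar 14, 1685 (3129 left).
+365 (one year) → Mar 14, 1686 (2764 left).
+365 (one year) → Mar 14, 1687 (2399 left).
+366 (one year; includes Feb 29, 1688) → Mar 14, 1688 (2033 left).
+365 (one year) → Mar 14, 1689 (1668 left).
+365 (one year) → Mar 14, 1690 (1303 left).
+365 (one year) → Mar 14, 1691 (938 left).
+366 (one year; includes Feb 29, 1692) → Mar 14, 1692 (572 left).
+365 (one year) → Mar 14, 1693 (207 left).
Mar has 31 days: +18 → Apr 1, 1693 (189 left).
Apr has 30 days: +30 → May 1, 1693 (159 left).
May has 31 days: +31 → Jun 1, 1693 (128 left).
Jun has 30 days: +30 → Jul 1, 1693 (98 left).
Jul has 31 days: +31 → Aug 1, 1693 (67 left).
Aug has 31 days: +31 → Sep 1, 1693 (36 left).
Sep has 30 days: +30 → Oct 1, 1693 (6 left).
+6 → Oct 7, 1693.

October 7, 1693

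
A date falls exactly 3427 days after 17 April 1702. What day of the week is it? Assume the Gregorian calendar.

Friday

First find the weekday of Apr 17, 1702. Doomsday rule: the anchor day for the 1700s is Sunday. For year 02: 2÷12 = 0 r 2, and 2÷4 = 0, so 0+2+0 = 2.
Sunday + 2 ≡ Tuesday — that's 1702's doomsday.
In April the doomsday date is Apr 4.
Apr 17 is 13 days after Apr 4; 13 mod 7 = 6, so Tuesday + 6 = Monday.
3427 mod 7 = 4, so 3427 days after a Monday is Monday + 4 = Friday.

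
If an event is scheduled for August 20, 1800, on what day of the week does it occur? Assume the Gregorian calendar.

Wednesday

Doomsday rule: the anchor day for the 1800s is Friday. For year 00: 0÷12 = 0 r 0, and 0÷4 = 0, so 0+0+0 = 0.
Friday + 0 ≡ Friday — that's 1800's doomsday.
In August the doomsday date is Aug 8.
Aug 20 is 12 days after Aug 8; 12 mod 7 = 5, so Friday + 5 = Wednesday.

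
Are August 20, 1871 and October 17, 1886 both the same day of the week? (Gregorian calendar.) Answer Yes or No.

Yes

From Aug 20, 1871 to Oct 17, 1886 is 5537 days.
5537 mod 7 = 0, so they are the same weekday.
(Aug 20, 1871 is a Sunday; Oct 17, 1886 is a Sunday.)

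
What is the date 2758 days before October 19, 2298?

April 1, 2291

−365 (one year) → Oct 19, 2297 (2393 left).
−365 (one year) → Oct 19, 2296 (2028 left).
−366 (one year; includes Feb 29, 2296) → Oct 19, 2295 (1662 left).
−365 (one year) → Oct 19, 2294 (1297 left).
−365 (one year) → Oct 19, 2293 (932 left).
−365 (one year) → Oct 19, 2292 (567 left).
−366 (one year; includes Feb 29, 2292) → Oct 19, 2291 (201 left).
−19 → Sep 30, 2291 (end of Sep, 30 days; 182 left).
−30 → Aug 31, 2291 (end of Aug, 31 days; 152 left).
−31 → Jul 31, 2291 (end of Jul, 31 days; 121 left).
−31 → Jun 30, 2291 (end of Jun, 30 days; 90 left).
−30 → May 31, 2291 (end of May, 31 days; 60 left).
−31 → Apr 30, 2291 (end of Apr, 30 days; 29 left).
−29 → Apr 1, 2291.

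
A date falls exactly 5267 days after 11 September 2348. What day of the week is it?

Tuesday

Sep 11, 2348 is a Saturday.
5267 mod 7 = 3, so 5267 days after a Saturday is Saturday + 3 = Tuesday.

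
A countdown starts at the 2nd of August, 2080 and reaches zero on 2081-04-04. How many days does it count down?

245

Aug 2, 2080 → Sep 2, 2080: 31 days (August has 31).
Sep 2, 2080 → Oct 2, 2080: 30 days (September has 30).
Oct 2, 2080 → Nov 2, 2080: 31 days (October has 31).
Nov 2, 2080 → Dec 2, 2080: 30 days (November has 30).
Dec 2, 2080 → Jan 2, 2081: 31 days (December has 31).
Jan 2, 2081 → Feb 2, 2081: 31 days (January has 31).
Feb 2, 2081 → Mar 2, 2081: 28 days (February has 28).
Mar 2, 2081 → Apr 2, 2081: 31 days (March has 31).
Apr 2, 2081 → Apr 4, 2081: 2 days.
Total: 245 days.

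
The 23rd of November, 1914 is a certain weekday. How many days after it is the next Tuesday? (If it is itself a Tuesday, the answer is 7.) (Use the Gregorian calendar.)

Nov 23, 1914 is a Monday.
From Monday to the next Tuesday is 1 day.

1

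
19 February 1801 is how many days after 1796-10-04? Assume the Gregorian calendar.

1598

Oct 4, 1796 → Oct 4, 1797: 365 days.
Oct 4, 1797 → Oct 4, 1798: 365 days.
Oct 4, 1798 → Oct 4, 1799: 365 days.
Oct 4, 1799 → Oct 4, 1800: 365 days.
Oct 4, 1800 → Nov 4, 1800: 31 days (October has 31).
Nov 4, 1800 → Dec 4, 1800: 30 days (November has 30).
Dec 4, 1800 → Jan 4, 1801: 31 days (December has 31).
Jan 4, 1801 → Feb 4, 1801: 31 days (January has 31).
Feb 4, 1801 → Feb 19, 1801: 15 days.
Total: 1598 days.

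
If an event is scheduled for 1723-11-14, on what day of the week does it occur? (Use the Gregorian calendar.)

Sunday

Doomsday rule: the anchor day for the 1700s is Sunday. For year 23: 23÷12 = 1 r 11, and 11÷4 = 2, so 1+11+2 = 14.
Sunday + 14 ≡ Sunday — that's 1723's doomsday.
In November the doomsday date is Nov 7.
Nov 14 is 7 days after Nov 7; 7 mod 7 = 0, so Sunday + 0 = Sunday.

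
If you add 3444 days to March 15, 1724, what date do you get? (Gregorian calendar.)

August 19, 1733

+365 (one year) → Mar 15, 1725 (3079 left).
+365 (one year) → Mar 15, 1726 (2714 left).
+365 (one year) → Mar 15, 1727 (2349 left).
+366 (one year; includes Feb 29, 1728) → Mar 15, 1728 (1983 left).
+365 (one year) → Mar 15, 1729 (1618 left).
+365 (one year) → Mar 15, 1730 (1253 left).
+365 (one year) → Mar 15, 1731 (888 left).
+366 (one year; includes Feb 29, 1732) → Mar 15, 1732 (522 left).
+365 (one year) → Mar 15, 1733 (157 left).
Mar has 31 days: +17 → Apr 1, 1733 (140 left).
Apr has 30 days: +30 → May 1, 1733 (110 left).
May has 31 days: +31 → Jun 1, 1733 (79 left).
Jun has 30 days: +30 → Jul 1, 1733 (49 left).
Jul has 31 days: +31 → Aug 1, 1733 (18 left).
+18 → Aug 19, 1733.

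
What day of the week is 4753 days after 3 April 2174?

First find the weekday of Apr 3, 2174. Doomsday rule: the anchor day for the 2100s is Sunday. For year 74: 74÷12 = 6 r 2, and 2÷4 = 0, so 6+2+0 = 8.
Sunday + 8 ≡ Monday — that's 2174's doomsday.
In April the doomsday date is Apr 4.
Apr 3 is 1 day before Apr 4; 1 mod 7 = 1, so Monday − 1 = Sunday.
4753 mod 7 = 0, so 4753 days after a Sunday is Sunday + 0 = Sunday.

Sunday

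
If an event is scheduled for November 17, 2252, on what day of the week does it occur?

Doomsday rule: the anchor day for the 2200s is Friday. For year 52: 52÷12 = 4 r 4, and 4÷4 = 1, so 4+4+1 = 9.
Friday + 9 ≡ Sunday — that's 2252's doomsday.
In November the doomsday date is Nov 7.
Nov 17 is 10 days after Nov 7; 10 mod 7 = 3, so Sunday + 3 = Wednesday.

Wednesday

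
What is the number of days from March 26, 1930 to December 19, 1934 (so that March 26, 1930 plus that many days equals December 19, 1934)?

1729

Mar 26, 1930 → Mar 26, 1931: 365 days.
Mar 26, 1931 → Mar 26, 1932: 366 days (Feb 29, 1932 is in that span).
Mar 26, 1932 → Mar 26, 1933: 365 days.
Mar 26, 1933 → Mar 26, 1934: 365 days.
Mar 26, 1934 → Apr 26, 1934: 31 days (March has 31).
Apr 26, 1934 → May 26, 1934: 30 days (April has 30).
May 26, 1934 → Jun 26, 1934: 31 days (May has 31).
Jun 26, 1934 → Jul 26, 1934: 30 days (June has 30).
Jul 26, 1934 → Aug 26, 1934: 31 days (July has 31).
Aug 26, 1934 → Sep 26, 1934: 31 days (August has 31).
Sep 26, 1934 → Oct 26, 1934: 30 days (September has 30).
Oct 26, 1934 → Nov 26, 1934: 31 days (October has 31).
Nov 26, 1934 → Dec 19, 1934: 23 days.
Total: 1729 days.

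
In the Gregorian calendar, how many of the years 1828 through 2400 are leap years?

Multiples of 4 in [1828,2400]: 144.
Of those, multiples of 100: 6 (not leap unless ÷400).
Multiples of 400: 2.
Leap years = 144 − 6 + 2 = 140.

140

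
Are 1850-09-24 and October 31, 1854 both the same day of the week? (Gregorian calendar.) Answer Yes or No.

From Sep 24, 1850 to Oct 31, 1854 is 1498 days.
1498 mod 7 = 0, so they are the same weekday.
(Sep 24, 1850 is a Tuesday; Oct 31, 1854 is a Tuesday.)

Yes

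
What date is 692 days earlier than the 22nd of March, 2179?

April 29, 2177

−365 (one year) → Mar 22, 2178 (327 left).
−22 → Feb 28, 2178 (end of Feb, 28 days; 305 left).
−28 → Jan 31, 2178 (end of Jan, 31 days; 277 left).
−31 → Dec 31, 2177 (end of Dec, 31 days; 246 left).
−31 → Nov 30, 2177 (end of Nov, 30 days; 215 left).
−30 → Oct 31, 2177 (end of Oct, 31 days; 185 left).
−31 → Sep 30, 2177 (end of Sep, 30 days; 154 left).
−30 → Aug 31, 2177 (end of Aug, 31 days; 124 left).
−31 → Jul 31, 2177 (end of Jul, 31 days; 93 left).
−31 → Jun 30, 2177 (end of Jun, 30 days; 62 left).
−30 → May 31, 2177 (end of May, 31 days; 32 left).
−31 → Apr 30, 2177 (end of Apr, 30 days; 1 left).
−1 → Apr 29, 2177.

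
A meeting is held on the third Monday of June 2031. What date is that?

June 1, 2031 is a Sunday.
The first Monday is therefore June 2 (1 days later).
The third Monday is 2 + 2×7 = June 16.

June 16, 2031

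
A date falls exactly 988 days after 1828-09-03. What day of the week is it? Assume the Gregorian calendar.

Thursday

Sep 3, 1828 is a Wednesday.
988 mod 7 = 1, so 988 days after a Wednesday is Wednesday + 1 = Thursday.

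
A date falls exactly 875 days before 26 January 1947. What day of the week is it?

Sunday

First find the weekday of Jan 26, 1947. Doomsday rule: the anchor day for the 1900s is Wednesday. For year 47: 47÷12 = 3 r 11, and 11÷4 = 2, so 3+11+2 = 16.
Wednesday + 16 ≡ Friday — that's 1947's doomsday.
In January the doomsday date is Jan 3 (1947 is not a leap year).
Jan 26 is 23 days after Jan 3; 23 mod 7 = 2, so Friday + 2 = Sunday.
875 mod 7 = 0, so 875 days before a Sunday is Sunday − 0 = Sunday.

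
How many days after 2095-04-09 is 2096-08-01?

Apr 9, 2095 → Apr 9, 2096: 366 days (Feb 29, 2096 is in that span).
Apr 9, 2096 → May 9, 2096: 30 days (April has 30).
May 9, 2096 → Jun 9, 2096: 31 days (May has 31).
Jun 9, 2096 → Jul 9, 2096: 30 days (June has 30).
Jul 9, 2096 → Aug 1, 2096: 23 days.
Total: 480 days.

480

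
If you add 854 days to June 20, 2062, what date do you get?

+365 (one year) → Jun 20, 2063 (489 left).
+366 (one year; includes Feb 29, 2064) → Jun 20, 2064 (123 left).
Jun has 30 days: +11 → Jul 1, 2064 (112 left).
Jul has 31 days: +31 → Aug 1, 2064 (81 left).
Aug has 31 days: +31 → Sep 1, 2064 (50 left).
Sep has 30 days: +30 → Oct 1, 2064 (20 left).
+20 → Oct 21, 2064.

October 21, 2064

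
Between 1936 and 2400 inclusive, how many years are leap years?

Multiples of 4 in [1936,2400]: 117.
Of those, multiples of 100: 5 (not leap unless ÷400).
Multiples of 400: 2.
Leap years = 117 − 5 + 2 = 114.

114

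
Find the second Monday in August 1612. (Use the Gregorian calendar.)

August 13, 1612

August 1, 1612 is a Wednesday.
The first Monday is therefore August 6 (5 days later).
The second Monday is 6 + 1×7 = August 13.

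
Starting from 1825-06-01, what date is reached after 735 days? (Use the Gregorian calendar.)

+365 (one year) → Jun 1, 1826 (370 left).
Jun has 30 days: +30 → Jul 1, 1826 (340 left).
Jul has 31 days: +31 → Aug 1, 1826 (309 left).
Aug has 31 days: +31 → Sep 1, 1826 (278 left).
Sep has 30 days: +30 → Oct 1, 1826 (248 left).
Oct has 31 days: +31 → Nov 1, 1826 (217 left).
Nov has 30 days: +30 → Dec 1, 1826 (187 left).
Dec has 31 days: +31 → Jan 1, 1827 (156 left).
Jan has 31 days: +31 → Feb 1, 1827 (125 left).
Feb has 28 days: +28 → Mar 1, 1827 (97 left).
Mar has 31 days: +31 → Apr 1, 1827 (66 left).
Apr has 30 days: +30 → May 1, 1827 (36 left).
May has 31 days: +31 → Jun 1, 1827 (5 left).
+5 → Jun 6, 1827.

June 6, 1827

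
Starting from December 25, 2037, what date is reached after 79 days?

Dec has 31 days: +7 → Jan 1, 2038 (72 left).
Jan has 31 days: +31 → Feb 1, 2038 (41 left).
Feb has 28 days: +28 → Mar 1, 2038 (13 left).
+13 → Mar 14, 2038.

March 14, 2038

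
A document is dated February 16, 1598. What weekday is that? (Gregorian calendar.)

Monday

Doomsday rule: the anchor day for the 1500s is Wednesday. For year 98: 98÷12 = 8 r 2, and 2÷4 = 0, so 8+2+0 = 10.
Wednesday + 10 ≡ Saturday — that's 1598's doomsday.
In February the doomsday date is Feb 28 (1598 is not a leap year).
Feb 16 is 12 days before Feb 28; 12 mod 7 = 5, so Saturday − 5 = Monday.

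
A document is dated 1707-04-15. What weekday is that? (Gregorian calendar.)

Doomsday rule: the anchor day for the 1700s is Sunday. For year 07: 7÷12 = 0 r 7, and 7÷4 = 1, so 0+7+1 = 8.
Sunday + 8 ≡ Monday — that's 1707's doomsday.
In April the doomsday date is Apr 4.
Apr 15 is 11 days after Apr 4; 11 mod 7 = 4, so Monday + 4 = Friday.

Friday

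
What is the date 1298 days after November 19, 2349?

June 9, 2353

+365 (one year) → Nov 19, 2350 (933 left).
+365 (one year) → Nov 19, 2351 (568 left).
+366 (one year; includes Feb 29, 2352) → Nov 19, 2352 (202 left).
Nov has 30 days: +12 → Dec 1, 2352 (190 left).
Dec has 31 days: +31 → Jan 1, 2353 (159 left).
Jan has 31 days: +31 → Feb 1, 2353 (128 left).
Feb has 28 days: +28 → Mar 1, 2353 (100 left).
Mar has 31 days: +31 → Apr 1, 2353 (69 left).
Apr has 30 days: +30 → May 1, 2353 (39 left).
May has 31 days: +31 → Jun 1, 2353 (8 left).
+8 → Jun 9, 2353.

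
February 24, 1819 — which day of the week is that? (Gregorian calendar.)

Wednesday

Doomsday rule: the anchor day for the 1800s is Friday. For year 19: 19÷12 = 1 r 7, and 7÷4 = 1, so 1+7+1 = 9.
Friday + 9 ≡ Sunday — that's 1819's doomsday.
In February the doomsday date is Feb 28 (1819 is not a leap year).
Feb 24 is 4 days before Feb 28; 4 mod 7 = 4, so Sunday − 4 = Wednesday.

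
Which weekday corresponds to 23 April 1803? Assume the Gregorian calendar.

January 1, 1803 is a Saturday.
Jan 1, 1803 → Feb 1, 1803: 31 days (January has 31).
Feb 1, 1803 → Mar 1, 1803: 28 days (February has 28).
Mar 1, 1803 → Apr 1, 1803: 31 days (March has 31).
Apr 1, 1803 → Apr 23, 1803: 22 days.
Total: 112 days.
112 mod 7 = 0, so Saturday + 0 = Saturday.

Saturday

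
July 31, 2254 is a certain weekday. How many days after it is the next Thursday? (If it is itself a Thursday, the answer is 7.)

Jul 31, 2254 is a Monday.
From Monday to the next Thursday is 3 days.

3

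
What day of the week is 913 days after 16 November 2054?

Thursday

First find the weekday of Nov 16, 2054. Doomsday rule: the anchor day for the 2000s is Tuesday. For year 54: 54÷12 = 4 r 6, and 6÷4 = 1, so 4+6+1 = 11.
Tuesday + 11 ≡ Saturday — that's 2054's doomsday.
In November the doomsday date is Nov 7.
Nov 16 is 9 days after Nov 7; 9 mod 7 = 2, so Saturday + 2 = Monday.
913 mod 7 = 3, so 913 days after a Monday is Monday + 3 = Thursday.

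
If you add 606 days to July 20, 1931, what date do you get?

March 17, 1933

+366 (one year; includes Feb 29, 1932) → Jul 20, 1932 (240 left).
Jul has 31 days: +12 → Aug 1, 1932 (228 left).
Aug has 31 days: +31 → Sep 1, 1932 (197 left).
Sep has 30 days: +30 → Oct 1, 1932 (167 left).
Oct has 31 days: +31 → Nov 1, 1932 (136 left).
Nov has 30 days: +30 → Dec 1, 1932 (106 left).
Dec has 31 days: +31 → Jan 1, 1933 (75 left).
Jan has 31 days: +31 → Feb 1, 1933 (44 left).
Feb has 28 days: +28 → Mar 1, 1933 (16 left).
+16 → Mar 17, 1933.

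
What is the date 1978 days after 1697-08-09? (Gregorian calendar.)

+365 (one year) → Aug 9, 1698 (1613 left).
+365 (one year) → Aug 9, 1699 (1248 left).
+365 (one year) → Aug 9, 1700 (883 left).
+365 (one year) → Aug 9, 1701 (518 left).
+365 (one year) → Aug 9, 1702 (153 left).
Aug has 31 days: +23 → Sep 1, 1702 (130 left).
Sep has 30 days: +30 → Oct 1, 1702 (100 left).
Oct has 31 days: +31 → Nov 1, 1702 (69 left).
Nov has 30 days: +30 → Dec 1, 1702 (39 left).
Dec has 31 days: +31 → Jan 1, 1703 (8 left).
+8 → Jan 9, 1703.

January 9, 1703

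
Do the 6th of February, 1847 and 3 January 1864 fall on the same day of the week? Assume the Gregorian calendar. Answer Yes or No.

No

From Feb 6, 1847 to Jan 3, 1864 is 6175 days.
6175 mod 7 = 1, so they are different weekdays.
(Feb 6, 1847 is a Saturday; Jan 3, 1864 is a Sunday.)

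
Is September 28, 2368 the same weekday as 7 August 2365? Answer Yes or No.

Yes

From Aug 7, 2365 to Sep 28, 2368 is 1148 days.
1148 mod 7 = 0, so they are the same weekday.
(Aug 7, 2365 is a Saturday; Sep 28, 2368 is a Saturday.)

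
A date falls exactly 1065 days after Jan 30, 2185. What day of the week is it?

Monday

First find the weekday of Jan 30, 2185. Doomsday rule: the anchor day for the 2100s is Sunday. For year 85: 85÷12 = 7 r 1, and 1÷4 = 0, so 7+1+0 = 8.
Sunday + 8 ≡ Monday — that's 2185's doomsday.
In January the doomsday date is Jan 3 (2185 is not a leap year).
Jan 30 is 27 days after Jan 3; 27 mod 7 = 6, so Monday + 6 = Sunday.
1065 mod 7 = 1, so 1065 days after a Sunday is Sunday + 1 = Monday.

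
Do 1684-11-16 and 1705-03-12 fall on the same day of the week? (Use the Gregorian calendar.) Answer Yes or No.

From Nov 16, 1684 to Mar 12, 1705 is 7420 days.
7420 mod 7 = 0, so they are the same weekday.
(Nov 16, 1684 is a Thursday; Mar 12, 1705 is a Thursday.)

Yes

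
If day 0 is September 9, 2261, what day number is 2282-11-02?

7724

Sep 9, 2261 → Sep 9, 2262: 365 days.
Sep 9, 2262 → Sep 9, 2263: 365 days.
Sep 9, 2263 → Sep 9, 2264: 366 days (Feb 29, 2264 is in that span).
Sep 9, 2264 → Sep 9, 2265: 365 days.
Sep 9, 2265 → Sep 9, 2266: 365 days.
Sep 9, 2266 → Sep 9, 2267: 365 days.
Sep 9, 2267 → Sep 9, 2268: 366 days (Feb 29, 2268 is in that span).
Sep 9, 2268 → Sep 9, 2269: 365 days.
Sep 9, 2269 → Sep 9, 2270: 365 days.
Sep 9, 2270 → Sep 9, 2271: 365 days.
Sep 9, 2271 → Sep 9, 2272: 366 days (Feb 29, 2272 is in that span).
Sep 9, 2272 → Sep 9, 2273: 365 days.
Sep 9, 2273 → Sep 9, 2274: 365 days.
Sep 9, 2274 → Sep 9, 2275: 365 days.
Sep 9, 2275 → Sep 9, 2276: 366 days (Feb 29, 2276 is in that span).
Sep 9, 2276 → Sep 9, 2277: 365 days.
Sep 9, 2277 → Sep 9, 2278: 365 days.
Sep 9, 2278 → Sep 9, 2279: 365 days.
Sep 9, 2279 → Sep 9, 2280: 366 days (Feb 29, 2280 is in that span).
Sep 9, 2280 → Sep 9, 2281: 365 days.
Sep 9, 2281 → Sep 9, 2282: 365 days.
Sep 9, 2282 → Oct 9, 2282: 30 days (September has 30).
Oct 9, 2282 → Nov 2, 2282: 24 days.
Total: 7724 days.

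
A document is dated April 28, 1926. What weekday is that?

January 1, 1926 is a Friday.
Jan 1, 1926 → Feb 1, 1926: 31 days (January has 31).
Feb 1, 1926 → Mar 1, 1926: 28 days (February has 28).
Mar 1, 1926 → Apr 1, 1926: 31 days (March has 31).
Apr 1, 1926 → Apr 28, 1926: 27 days.
Total: 117 days.
117 mod 7 = 5, so Friday + 5 = Wednesday.

Wednesday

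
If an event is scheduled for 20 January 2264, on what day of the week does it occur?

Doomsday rule: the anchor day for the 2200s is Friday. For year 64: 64÷12 = 5 r 4, and 4÷4 = 1, so 5+4+1 = 10.
Friday + 10 ≡ Monday — that's 2264's doomsday.
In January the doomsday date is Jan 4 (2264 is a leap year (divisible by 4)).
Jan 20 is 16 days after Jan 4; 16 mod 7 = 2, so Monday + 2 = Wednesday.

Wednesday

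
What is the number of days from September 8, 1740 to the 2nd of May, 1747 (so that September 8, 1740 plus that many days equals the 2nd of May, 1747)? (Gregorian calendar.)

2427

Sep 8, 1740 → Sep 8, 1741: 365 days.
Sep 8, 1741 → Sep 8, 1742: 365 days.
Sep 8, 1742 → Sep 8, 1743: 365 days.
Sep 8, 1743 → Sep 8, 1744: 366 days (Feb 29, 1744 is in that span).
Sep 8, 1744 → Sep 8, 1745: 365 days.
Sep 8, 1745 → Sep 8, 1746: 365 days.
Sep 8, 1746 → Oct 8, 1746: 30 days (September has 30).
Oct 8, 1746 → Nov 8, 1746: 31 days (October has 31).
Nov 8, 1746 → Dec 8, 1746: 30 days (November has 30).
Dec 8, 1746 → Jan 8, 1747: 31 days (December has 31).
Jan 8, 1747 → Feb 8, 1747: 31 days (January has 31).
Feb 8, 1747 → Mar 8, 1747: 28 days (February has 28).
Mar 8, 1747 → Apr 8, 1747: 31 days (March has 31).
Apr 8, 1747 → May 2, 1747: 24 days.
Total: 2427 days.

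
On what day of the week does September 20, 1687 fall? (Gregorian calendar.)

Saturday

Doomsday rule: the anchor day for the 1600s is Tuesday. For year 87: 87÷12 = 7 r 3, and 3÷4 = 0, so 7+3+0 = 10.
Tuesday + 10 ≡ Friday — that's 1687's doomsday.
In September the doomsday date is Sep 5.
Sep 20 is 15 days after Sep 5; 15 mod 7 = 1, so Friday + 1 = Saturday.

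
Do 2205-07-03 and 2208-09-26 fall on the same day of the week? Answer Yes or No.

No

From Jul 3, 2205 to Sep 26, 2208 is 1181 days.
1181 mod 7 = 5, so they are different weekdays.
(Jul 3, 2205 is a Wednesday; Sep 26, 2208 is a Monday.)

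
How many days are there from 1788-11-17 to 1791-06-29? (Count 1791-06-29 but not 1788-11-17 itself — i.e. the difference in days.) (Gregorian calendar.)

954

Nov 17, 1788 → Nov 17, 1789: 365 days.
Nov 17, 1789 → Nov 17, 1790: 365 days.
Nov 17, 1790 → Dec 17, 1790: 30 days (November has 30).
Dec 17, 1790 → Jan 17, 1791: 31 days (December has 31).
Jan 17, 1791 → Feb 17, 1791: 31 days (January has 31).
Feb 17, 1791 → Mar 17, 1791: 28 days (February has 28).
Mar 17, 1791 → Apr 17, 1791: 31 days (March has 31).
Apr 17, 1791 → May 17, 1791: 30 days (April has 30).
May 17, 1791 → Jun 17, 1791: 31 days (May has 31).
Jun 17, 1791 → Jun 29, 1791: 12 days.
Total: 954 days.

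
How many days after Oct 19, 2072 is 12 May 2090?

Oct 19, 2072 → Oct 19, 2073: 365 days.
Oct 19, 2073 → Oct 19, 2074: 365 days.
Oct 19, 2074 → Oct 19, 2075: 365 days.
Oct 19, 2075 → Oct 19, 2076: 366 days (Feb 29, 2076 is in that span).
Oct 19, 2076 → Oct 19, 2077: 365 days.
Oct 19, 2077 → Oct 19, 2078: 365 days.
Oct 19, 2078 → Oct 19, 2079: 365 days.
Oct 19, 2079 → Oct 19, 2080: 366 days (Feb 29, 2080 is in that span).
Oct 19, 2080 → Oct 19, 2081: 365 days.
Oct 19, 2081 → Oct 19, 2082: 365 days.
Oct 19, 2082 → Oct 19, 2083: 365 days.
Oct 19, 2083 → Oct 19, 2084: 366 days (Feb 29, 2084 is in that span).
Oct 19, 2084 → Oct 19, 2085: 365 days.
Oct 19, 2085 → Oct 19, 2086: 365 days.
Oct 19, 2086 → Oct 19, 2087: 365 days.
Oct 19, 2087 → Oct 19, 2088: 366 days (Feb 29, 2088 is in that span).
Oct 19, 2088 → Oct 19, 2089: 365 days.
Oct 19, 2089 → Nov 19, 2089: 31 days (October has 31).
Nov 19, 2089 → Dec 19, 2089: 30 days (November has 30).
Dec 19, 2089 → Jan 19, 2090: 31 days (December has 31).
Jan 19, 2090 → Feb 19, 2090: 31 days (January has 31).
Feb 19, 2090 → Mar 19, 2090: 28 days (February has 28).
Mar 19, 2090 → Apr 19, 2090: 31 days (March has 31).
Apr 19, 2090 → May 12, 2090: 23 days.
Total: 6414 days.

6414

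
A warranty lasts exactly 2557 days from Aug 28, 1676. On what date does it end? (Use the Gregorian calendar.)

+365 (one year) → Aug 28, 1677 (2192 left).
+365 (one year) → Aug 28, 1678 (1827 left).
+365 (one year) → Aug 28, 1679 (1462 left).
+366 (one year; includes Feb 29, 1680) → Aug 28, 1680 (1096 left).
+365 (one year) → Aug 28, 1681 (731 left).
+365 (one year) → Aug 28, 1682 (366 left).
Aug has 31 days: +4 → Sep 1, 1682 (362 left).
Sep has 30 days: +30 → Oct 1, 1682 (332 left).
Oct has 31 days: +31 → Nov 1, 1682 (301 left).
Nov has 30 days: +30 → Dec 1, 1682 (271 left).
Dec has 31 days: +31 → Jan 1, 1683 (240 left).
Jan has 31 days: +31 → Feb 1, 1683 (209 left).
Feb has 28 days: +28 → Mar 1, 1683 (181 left).
Mar has 31 days: +31 → Apr 1, 1683 (150 left).
Apr has 30 days: +30 → May 1, 1683 (120 left).
May has 31 days: +31 → Jun 1, 1683 (89 left).
Jun has 30 days: +30 → Jul 1, 1683 (59 left).
Jul has 31 days: +31 → Aug 1, 1683 (28 left).
+28 → Aug 29, 1683.

August 29, 1683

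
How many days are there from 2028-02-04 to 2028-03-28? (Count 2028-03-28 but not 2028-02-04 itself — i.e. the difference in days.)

Feb 4, 2028 → Mar 4, 2028: 29 days (February has 29).
Mar 4, 2028 → Mar 28, 2028: 24 days.
Total: 53 days.

53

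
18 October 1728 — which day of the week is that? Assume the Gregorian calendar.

Monday

Doomsday rule: the anchor day for the 1700s is Sunday. For year 28: 28÷12 = 2 r 4, and 4÷4 = 1, so 2+4+1 = 7.
Sunday + 7 ≡ Sunday — that's 1728's doomsday.
In October the doomsday date is Oct 10.
Oct 18 is 8 days after Oct 10; 8 mod 7 = 1, so Sunday + 1 = Monday.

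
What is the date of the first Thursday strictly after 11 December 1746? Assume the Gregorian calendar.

December 15, 1746

Dec 11, 1746 is a Sunday.
From Sunday to the next Thursday is 4 days.
Dec 11, 1746 + 4 = Dec 15, 1746.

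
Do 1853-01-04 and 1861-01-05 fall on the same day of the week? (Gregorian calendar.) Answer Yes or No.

From Jan 4, 1853 to Jan 5, 1861 is 2923 days.
2923 mod 7 = 4, so they are different weekdays.
(Jan 4, 1853 is a Tuesday; Jan 5, 1861 is a Saturday.)

No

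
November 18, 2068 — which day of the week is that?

Sunday

January 1, 2068 is a Sunday.
Jan 1, 2068 → Feb 1, 2068: 31 days (January has 31).
Feb 1, 2068 → Mar 1, 2068: 29 days (February has 29).
Mar 1, 2068 → Apr 1, 2068: 31 days (March has 31).
Apr 1, 2068 → May 1, 2068: 30 days (April has 30).
May 1, 2068 → Jun 1, 2068: 31 days (May has 31).
Jun 1, 2068 → Jul 1, 2068: 30 days (June has 30).
Jul 1, 2068 → Aug 1, 2068: 31 days (July has 31).
Aug 1, 2068 → Sep 1, 2068: 31 days (August has 31).
Sep 1, 2068 → Oct 1, 2068: 30 days (September has 30).
Oct 1, 2068 → Nov 1, 2068: 31 days (October has 31).
Nov 1, 2068 → Nov 18, 2068: 17 days.
Total: 322 days.
322 mod 7 = 0, so Sunday + 0 = Sunday.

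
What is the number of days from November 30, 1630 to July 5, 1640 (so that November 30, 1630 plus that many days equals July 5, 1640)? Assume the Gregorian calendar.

Nov 30, 1630 → Nov 30, 1631: 365 days.
Nov 30, 1631 → Nov 30, 1632: 366 days (Feb 29, 1632 is in that span).
Nov 30, 1632 → Nov 30, 1633: 365 days.
Nov 30, 1633 → Nov 30, 1634: 365 days.
Nov 30, 1634 → Nov 30, 1635: 365 days.
Nov 30, 1635 → Nov 30, 1636: 366 days (Feb 29, 1636 is in that span).
Nov 30, 1636 → Nov 30, 1637: 365 days.
Nov 30, 1637 → Nov 30, 1638: 365 days.
Nov 30, 1638 → Nov 30, 1639: 365 days.
Nov 30, 1639 → Dec 30, 1639: 30 days (November has 30).
Dec 30, 1639 → Jan 30, 1640: 31 days (December has 31).
Jan 30, 1640 → Feb 29, 1640: 30 days (January has 31).
Feb 29, 1640 → Mar 29, 1640: 29 days (February has 29).
Mar 29, 1640 → Apr 29, 1640: 31 days (March has 31).
Apr 29, 1640 → May 29, 1640: 30 days (April has 30).
May 29, 1640 → Jun 29, 1640: 31 days (May has 31).
Jun 29, 1640 → Jul 5, 1640: 6 days.
Total: 3505 days.

3505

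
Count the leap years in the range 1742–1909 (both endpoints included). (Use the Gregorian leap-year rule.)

40

Multiples of 4 in [1742,1909]: 42.
Of those, multiples of 100: 2 (not leap unless ÷400).
Multiples of 400: 0.
Leap years = 42 − 2 + 0 = 40.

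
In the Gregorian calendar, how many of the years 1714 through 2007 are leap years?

71

Multiples of 4 in [1714,2007]: 73.
Of those, multiples of 100: 3 (not leap unless ÷400).
Multiples of 400: 1.
Leap years = 73 − 3 + 1 = 71.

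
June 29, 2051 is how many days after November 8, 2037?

4981

Nov 8, 2037 → Nov 8, 2038: 365 days.
Nov 8, 2038 → Nov 8, 2039: 365 days.
Nov 8, 2039 → Nov 8, 2040: 366 days (Feb 29, 2040 is in that span).
Nov 8, 2040 → Nov 8, 2041: 365 days.
Nov 8, 2041 → Nov 8, 2042: 365 days.
Nov 8, 2042 → Nov 8, 2043: 365 days.
Nov 8, 2043 → Nov 8, 2044: 366 days (Feb 29, 2044 is in that span).
Nov 8, 2044 → Nov 8, 2045: 365 days.
Nov 8, 2045 → Nov 8, 2046: 365 days.
Nov 8, 2046 → Nov 8, 2047: 365 days.
Nov 8, 2047 → Nov 8, 2048: 366 days (Feb 29, 2048 is in that span).
Nov 8, 2048 → Nov 8, 2049: 365 days.
Nov 8, 2049 → Nov 8, 2050: 365 days.
Nov 8, 2050 → Dec 8, 2050: 30 days (November has 30).
Dec 8, 2050 → Jan 8, 2051: 31 days (December has 31).
Jan 8, 2051 → Feb 8, 2051: 31 days (January has 31).
Feb 8, 2051 → Mar 8, 2051: 28 days (February has 28).
Mar 8, 2051 → Apr 8, 2051: 31 days (March has 31).
Apr 8, 2051 → May 8, 2051: 30 days (April has 30).
May 8, 2051 → Jun 8, 2051: 31 days (May has 31).
Jun 8, 2051 → Jun 29, 2051: 21 days.
Total: 4981 days.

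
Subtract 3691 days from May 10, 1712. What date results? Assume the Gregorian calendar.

April 2, 1702

−366 (one year; includes Feb 29, 1712) → May 10, 1711 (3325 left).
−365 (one year) → May 10, 1710 (2960 left).
−365 (one year) → May 10, 1709 (2595 left).
−365 (one year) → May 10, 1708 (2230 left).
−366 (one year; includes Feb 29, 1708) → May 10, 1707 (1864 left).
−365 (one year) → May 10, 1706 (1499 left).
−365 (one year) → May 10, 1705 (1134 left).
−365 (one year) → May 10, 1704 (769 left).
−366 (one year; includes Feb 29, 1704) → May 10, 1703 (403 left).
−365 (one year) → May 10, 1702 (38 left).
−10 → Apr 30, 1702 (end of Apr, 30 days; 28 left).
−28 → Apr 2, 1702.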